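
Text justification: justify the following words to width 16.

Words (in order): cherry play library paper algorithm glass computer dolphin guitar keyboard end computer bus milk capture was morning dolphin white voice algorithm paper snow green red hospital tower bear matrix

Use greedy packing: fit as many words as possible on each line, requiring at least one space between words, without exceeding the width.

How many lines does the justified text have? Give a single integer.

Answer: 13

Derivation:
Line 1: ['cherry', 'play'] (min_width=11, slack=5)
Line 2: ['library', 'paper'] (min_width=13, slack=3)
Line 3: ['algorithm', 'glass'] (min_width=15, slack=1)
Line 4: ['computer', 'dolphin'] (min_width=16, slack=0)
Line 5: ['guitar', 'keyboard'] (min_width=15, slack=1)
Line 6: ['end', 'computer', 'bus'] (min_width=16, slack=0)
Line 7: ['milk', 'capture', 'was'] (min_width=16, slack=0)
Line 8: ['morning', 'dolphin'] (min_width=15, slack=1)
Line 9: ['white', 'voice'] (min_width=11, slack=5)
Line 10: ['algorithm', 'paper'] (min_width=15, slack=1)
Line 11: ['snow', 'green', 'red'] (min_width=14, slack=2)
Line 12: ['hospital', 'tower'] (min_width=14, slack=2)
Line 13: ['bear', 'matrix'] (min_width=11, slack=5)
Total lines: 13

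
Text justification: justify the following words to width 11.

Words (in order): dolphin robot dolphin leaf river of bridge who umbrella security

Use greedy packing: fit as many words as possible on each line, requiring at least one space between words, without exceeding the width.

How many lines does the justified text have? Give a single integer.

Answer: 8

Derivation:
Line 1: ['dolphin'] (min_width=7, slack=4)
Line 2: ['robot'] (min_width=5, slack=6)
Line 3: ['dolphin'] (min_width=7, slack=4)
Line 4: ['leaf', 'river'] (min_width=10, slack=1)
Line 5: ['of', 'bridge'] (min_width=9, slack=2)
Line 6: ['who'] (min_width=3, slack=8)
Line 7: ['umbrella'] (min_width=8, slack=3)
Line 8: ['security'] (min_width=8, slack=3)
Total lines: 8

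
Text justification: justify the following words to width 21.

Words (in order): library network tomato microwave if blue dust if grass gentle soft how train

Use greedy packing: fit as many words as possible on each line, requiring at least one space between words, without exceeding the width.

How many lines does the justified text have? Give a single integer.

Line 1: ['library', 'network'] (min_width=15, slack=6)
Line 2: ['tomato', 'microwave', 'if'] (min_width=19, slack=2)
Line 3: ['blue', 'dust', 'if', 'grass'] (min_width=18, slack=3)
Line 4: ['gentle', 'soft', 'how', 'train'] (min_width=21, slack=0)
Total lines: 4

Answer: 4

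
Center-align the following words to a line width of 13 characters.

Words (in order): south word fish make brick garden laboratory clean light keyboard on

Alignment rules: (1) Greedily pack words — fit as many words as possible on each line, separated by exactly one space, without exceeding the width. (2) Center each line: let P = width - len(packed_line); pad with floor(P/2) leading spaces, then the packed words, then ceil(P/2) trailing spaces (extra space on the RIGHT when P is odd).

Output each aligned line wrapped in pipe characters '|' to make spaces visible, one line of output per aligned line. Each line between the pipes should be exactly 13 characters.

Answer: | south word  |
|  fish make  |
|brick garden |
| laboratory  |
| clean light |
| keyboard on |

Derivation:
Line 1: ['south', 'word'] (min_width=10, slack=3)
Line 2: ['fish', 'make'] (min_width=9, slack=4)
Line 3: ['brick', 'garden'] (min_width=12, slack=1)
Line 4: ['laboratory'] (min_width=10, slack=3)
Line 5: ['clean', 'light'] (min_width=11, slack=2)
Line 6: ['keyboard', 'on'] (min_width=11, slack=2)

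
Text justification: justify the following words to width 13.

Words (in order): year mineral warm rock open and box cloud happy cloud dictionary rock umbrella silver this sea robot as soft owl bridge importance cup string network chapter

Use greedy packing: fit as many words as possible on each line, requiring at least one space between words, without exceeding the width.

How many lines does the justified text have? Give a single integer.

Answer: 15

Derivation:
Line 1: ['year', 'mineral'] (min_width=12, slack=1)
Line 2: ['warm', 'rock'] (min_width=9, slack=4)
Line 3: ['open', 'and', 'box'] (min_width=12, slack=1)
Line 4: ['cloud', 'happy'] (min_width=11, slack=2)
Line 5: ['cloud'] (min_width=5, slack=8)
Line 6: ['dictionary'] (min_width=10, slack=3)
Line 7: ['rock', 'umbrella'] (min_width=13, slack=0)
Line 8: ['silver', 'this'] (min_width=11, slack=2)
Line 9: ['sea', 'robot', 'as'] (min_width=12, slack=1)
Line 10: ['soft', 'owl'] (min_width=8, slack=5)
Line 11: ['bridge'] (min_width=6, slack=7)
Line 12: ['importance'] (min_width=10, slack=3)
Line 13: ['cup', 'string'] (min_width=10, slack=3)
Line 14: ['network'] (min_width=7, slack=6)
Line 15: ['chapter'] (min_width=7, slack=6)
Total lines: 15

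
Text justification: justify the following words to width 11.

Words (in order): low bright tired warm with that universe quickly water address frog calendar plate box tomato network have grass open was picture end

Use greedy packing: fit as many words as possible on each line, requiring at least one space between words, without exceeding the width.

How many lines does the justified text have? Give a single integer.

Answer: 15

Derivation:
Line 1: ['low', 'bright'] (min_width=10, slack=1)
Line 2: ['tired', 'warm'] (min_width=10, slack=1)
Line 3: ['with', 'that'] (min_width=9, slack=2)
Line 4: ['universe'] (min_width=8, slack=3)
Line 5: ['quickly'] (min_width=7, slack=4)
Line 6: ['water'] (min_width=5, slack=6)
Line 7: ['address'] (min_width=7, slack=4)
Line 8: ['frog'] (min_width=4, slack=7)
Line 9: ['calendar'] (min_width=8, slack=3)
Line 10: ['plate', 'box'] (min_width=9, slack=2)
Line 11: ['tomato'] (min_width=6, slack=5)
Line 12: ['network'] (min_width=7, slack=4)
Line 13: ['have', 'grass'] (min_width=10, slack=1)
Line 14: ['open', 'was'] (min_width=8, slack=3)
Line 15: ['picture', 'end'] (min_width=11, slack=0)
Total lines: 15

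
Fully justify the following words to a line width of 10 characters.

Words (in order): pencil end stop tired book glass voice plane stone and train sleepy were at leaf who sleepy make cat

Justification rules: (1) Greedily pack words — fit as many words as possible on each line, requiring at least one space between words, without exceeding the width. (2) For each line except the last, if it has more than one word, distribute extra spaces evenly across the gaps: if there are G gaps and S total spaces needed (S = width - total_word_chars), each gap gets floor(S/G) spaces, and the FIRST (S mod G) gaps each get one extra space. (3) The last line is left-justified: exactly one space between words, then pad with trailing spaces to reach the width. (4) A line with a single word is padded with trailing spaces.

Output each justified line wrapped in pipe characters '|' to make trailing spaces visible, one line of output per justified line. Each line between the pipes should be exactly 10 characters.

Line 1: ['pencil', 'end'] (min_width=10, slack=0)
Line 2: ['stop', 'tired'] (min_width=10, slack=0)
Line 3: ['book', 'glass'] (min_width=10, slack=0)
Line 4: ['voice'] (min_width=5, slack=5)
Line 5: ['plane'] (min_width=5, slack=5)
Line 6: ['stone', 'and'] (min_width=9, slack=1)
Line 7: ['train'] (min_width=5, slack=5)
Line 8: ['sleepy'] (min_width=6, slack=4)
Line 9: ['were', 'at'] (min_width=7, slack=3)
Line 10: ['leaf', 'who'] (min_width=8, slack=2)
Line 11: ['sleepy'] (min_width=6, slack=4)
Line 12: ['make', 'cat'] (min_width=8, slack=2)

Answer: |pencil end|
|stop tired|
|book glass|
|voice     |
|plane     |
|stone  and|
|train     |
|sleepy    |
|were    at|
|leaf   who|
|sleepy    |
|make cat  |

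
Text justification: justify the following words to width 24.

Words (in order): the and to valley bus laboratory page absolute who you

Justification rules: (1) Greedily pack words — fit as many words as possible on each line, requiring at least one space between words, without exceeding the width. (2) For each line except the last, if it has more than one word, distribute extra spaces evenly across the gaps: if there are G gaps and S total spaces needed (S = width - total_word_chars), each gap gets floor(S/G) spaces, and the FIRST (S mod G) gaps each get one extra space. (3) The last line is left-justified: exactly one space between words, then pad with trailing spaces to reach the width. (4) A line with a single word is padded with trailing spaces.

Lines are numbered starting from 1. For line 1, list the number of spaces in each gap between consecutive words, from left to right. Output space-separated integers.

Answer: 2 2 2 1

Derivation:
Line 1: ['the', 'and', 'to', 'valley', 'bus'] (min_width=21, slack=3)
Line 2: ['laboratory', 'page', 'absolute'] (min_width=24, slack=0)
Line 3: ['who', 'you'] (min_width=7, slack=17)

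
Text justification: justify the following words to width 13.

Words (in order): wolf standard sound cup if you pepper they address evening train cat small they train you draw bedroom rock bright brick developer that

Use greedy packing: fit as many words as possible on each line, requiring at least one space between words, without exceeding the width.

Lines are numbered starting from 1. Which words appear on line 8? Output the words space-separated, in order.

Line 1: ['wolf', 'standard'] (min_width=13, slack=0)
Line 2: ['sound', 'cup', 'if'] (min_width=12, slack=1)
Line 3: ['you', 'pepper'] (min_width=10, slack=3)
Line 4: ['they', 'address'] (min_width=12, slack=1)
Line 5: ['evening', 'train'] (min_width=13, slack=0)
Line 6: ['cat', 'small'] (min_width=9, slack=4)
Line 7: ['they', 'train'] (min_width=10, slack=3)
Line 8: ['you', 'draw'] (min_width=8, slack=5)
Line 9: ['bedroom', 'rock'] (min_width=12, slack=1)
Line 10: ['bright', 'brick'] (min_width=12, slack=1)
Line 11: ['developer'] (min_width=9, slack=4)
Line 12: ['that'] (min_width=4, slack=9)

Answer: you draw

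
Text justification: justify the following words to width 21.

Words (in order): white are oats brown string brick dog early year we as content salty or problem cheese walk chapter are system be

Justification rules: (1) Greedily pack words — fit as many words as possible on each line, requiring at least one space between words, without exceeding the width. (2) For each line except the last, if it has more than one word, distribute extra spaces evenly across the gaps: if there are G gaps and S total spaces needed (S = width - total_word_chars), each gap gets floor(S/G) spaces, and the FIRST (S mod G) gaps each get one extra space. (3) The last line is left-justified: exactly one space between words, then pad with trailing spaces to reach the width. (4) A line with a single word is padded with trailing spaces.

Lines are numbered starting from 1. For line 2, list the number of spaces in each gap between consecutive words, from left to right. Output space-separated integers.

Line 1: ['white', 'are', 'oats', 'brown'] (min_width=20, slack=1)
Line 2: ['string', 'brick', 'dog'] (min_width=16, slack=5)
Line 3: ['early', 'year', 'we', 'as'] (min_width=16, slack=5)
Line 4: ['content', 'salty', 'or'] (min_width=16, slack=5)
Line 5: ['problem', 'cheese', 'walk'] (min_width=19, slack=2)
Line 6: ['chapter', 'are', 'system', 'be'] (min_width=21, slack=0)

Answer: 4 3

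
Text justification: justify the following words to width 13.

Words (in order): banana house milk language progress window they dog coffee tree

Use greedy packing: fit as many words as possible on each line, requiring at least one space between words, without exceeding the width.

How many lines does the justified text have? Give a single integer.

Answer: 6

Derivation:
Line 1: ['banana', 'house'] (min_width=12, slack=1)
Line 2: ['milk', 'language'] (min_width=13, slack=0)
Line 3: ['progress'] (min_width=8, slack=5)
Line 4: ['window', 'they'] (min_width=11, slack=2)
Line 5: ['dog', 'coffee'] (min_width=10, slack=3)
Line 6: ['tree'] (min_width=4, slack=9)
Total lines: 6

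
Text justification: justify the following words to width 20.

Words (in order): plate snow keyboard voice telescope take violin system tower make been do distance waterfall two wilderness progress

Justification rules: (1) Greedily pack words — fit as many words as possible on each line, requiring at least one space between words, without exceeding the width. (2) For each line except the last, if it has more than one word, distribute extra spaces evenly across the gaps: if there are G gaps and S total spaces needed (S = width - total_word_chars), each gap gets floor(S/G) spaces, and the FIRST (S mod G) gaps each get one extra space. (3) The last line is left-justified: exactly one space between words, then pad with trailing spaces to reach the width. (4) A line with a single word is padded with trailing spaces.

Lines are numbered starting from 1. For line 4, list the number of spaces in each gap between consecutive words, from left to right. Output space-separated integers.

Answer: 5 5

Derivation:
Line 1: ['plate', 'snow', 'keyboard'] (min_width=19, slack=1)
Line 2: ['voice', 'telescope', 'take'] (min_width=20, slack=0)
Line 3: ['violin', 'system', 'tower'] (min_width=19, slack=1)
Line 4: ['make', 'been', 'do'] (min_width=12, slack=8)
Line 5: ['distance', 'waterfall'] (min_width=18, slack=2)
Line 6: ['two', 'wilderness'] (min_width=14, slack=6)
Line 7: ['progress'] (min_width=8, slack=12)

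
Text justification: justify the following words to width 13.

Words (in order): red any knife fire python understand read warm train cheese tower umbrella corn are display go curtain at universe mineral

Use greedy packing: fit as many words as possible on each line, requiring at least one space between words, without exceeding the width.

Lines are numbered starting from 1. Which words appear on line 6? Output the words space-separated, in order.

Answer: tower

Derivation:
Line 1: ['red', 'any', 'knife'] (min_width=13, slack=0)
Line 2: ['fire', 'python'] (min_width=11, slack=2)
Line 3: ['understand'] (min_width=10, slack=3)
Line 4: ['read', 'warm'] (min_width=9, slack=4)
Line 5: ['train', 'cheese'] (min_width=12, slack=1)
Line 6: ['tower'] (min_width=5, slack=8)
Line 7: ['umbrella', 'corn'] (min_width=13, slack=0)
Line 8: ['are', 'display'] (min_width=11, slack=2)
Line 9: ['go', 'curtain', 'at'] (min_width=13, slack=0)
Line 10: ['universe'] (min_width=8, slack=5)
Line 11: ['mineral'] (min_width=7, slack=6)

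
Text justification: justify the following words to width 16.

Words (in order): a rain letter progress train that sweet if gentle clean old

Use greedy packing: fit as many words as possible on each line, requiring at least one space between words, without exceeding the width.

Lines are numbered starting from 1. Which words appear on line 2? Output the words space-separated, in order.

Line 1: ['a', 'rain', 'letter'] (min_width=13, slack=3)
Line 2: ['progress', 'train'] (min_width=14, slack=2)
Line 3: ['that', 'sweet', 'if'] (min_width=13, slack=3)
Line 4: ['gentle', 'clean', 'old'] (min_width=16, slack=0)

Answer: progress train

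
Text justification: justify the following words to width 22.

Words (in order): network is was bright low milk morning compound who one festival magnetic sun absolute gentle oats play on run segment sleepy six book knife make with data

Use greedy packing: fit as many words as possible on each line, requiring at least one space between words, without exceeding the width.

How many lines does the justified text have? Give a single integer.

Line 1: ['network', 'is', 'was', 'bright'] (min_width=21, slack=1)
Line 2: ['low', 'milk', 'morning'] (min_width=16, slack=6)
Line 3: ['compound', 'who', 'one'] (min_width=16, slack=6)
Line 4: ['festival', 'magnetic', 'sun'] (min_width=21, slack=1)
Line 5: ['absolute', 'gentle', 'oats'] (min_width=20, slack=2)
Line 6: ['play', 'on', 'run', 'segment'] (min_width=19, slack=3)
Line 7: ['sleepy', 'six', 'book', 'knife'] (min_width=21, slack=1)
Line 8: ['make', 'with', 'data'] (min_width=14, slack=8)
Total lines: 8

Answer: 8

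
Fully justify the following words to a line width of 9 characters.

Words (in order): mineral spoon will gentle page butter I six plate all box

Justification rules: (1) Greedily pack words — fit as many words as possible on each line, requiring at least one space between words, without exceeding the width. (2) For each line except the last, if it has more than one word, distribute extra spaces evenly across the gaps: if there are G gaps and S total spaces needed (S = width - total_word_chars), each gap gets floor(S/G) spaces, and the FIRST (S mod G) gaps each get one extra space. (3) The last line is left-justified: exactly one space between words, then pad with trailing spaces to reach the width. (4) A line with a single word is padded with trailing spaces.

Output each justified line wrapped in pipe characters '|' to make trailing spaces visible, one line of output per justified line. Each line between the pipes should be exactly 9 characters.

Answer: |mineral  |
|spoon    |
|will     |
|gentle   |
|page     |
|butter  I|
|six plate|
|all box  |

Derivation:
Line 1: ['mineral'] (min_width=7, slack=2)
Line 2: ['spoon'] (min_width=5, slack=4)
Line 3: ['will'] (min_width=4, slack=5)
Line 4: ['gentle'] (min_width=6, slack=3)
Line 5: ['page'] (min_width=4, slack=5)
Line 6: ['butter', 'I'] (min_width=8, slack=1)
Line 7: ['six', 'plate'] (min_width=9, slack=0)
Line 8: ['all', 'box'] (min_width=7, slack=2)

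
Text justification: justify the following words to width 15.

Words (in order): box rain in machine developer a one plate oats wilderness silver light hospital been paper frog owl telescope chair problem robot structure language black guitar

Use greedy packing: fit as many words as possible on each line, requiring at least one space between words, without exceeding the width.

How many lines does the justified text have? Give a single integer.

Answer: 13

Derivation:
Line 1: ['box', 'rain', 'in'] (min_width=11, slack=4)
Line 2: ['machine'] (min_width=7, slack=8)
Line 3: ['developer', 'a', 'one'] (min_width=15, slack=0)
Line 4: ['plate', 'oats'] (min_width=10, slack=5)
Line 5: ['wilderness'] (min_width=10, slack=5)
Line 6: ['silver', 'light'] (min_width=12, slack=3)
Line 7: ['hospital', 'been'] (min_width=13, slack=2)
Line 8: ['paper', 'frog', 'owl'] (min_width=14, slack=1)
Line 9: ['telescope', 'chair'] (min_width=15, slack=0)
Line 10: ['problem', 'robot'] (min_width=13, slack=2)
Line 11: ['structure'] (min_width=9, slack=6)
Line 12: ['language', 'black'] (min_width=14, slack=1)
Line 13: ['guitar'] (min_width=6, slack=9)
Total lines: 13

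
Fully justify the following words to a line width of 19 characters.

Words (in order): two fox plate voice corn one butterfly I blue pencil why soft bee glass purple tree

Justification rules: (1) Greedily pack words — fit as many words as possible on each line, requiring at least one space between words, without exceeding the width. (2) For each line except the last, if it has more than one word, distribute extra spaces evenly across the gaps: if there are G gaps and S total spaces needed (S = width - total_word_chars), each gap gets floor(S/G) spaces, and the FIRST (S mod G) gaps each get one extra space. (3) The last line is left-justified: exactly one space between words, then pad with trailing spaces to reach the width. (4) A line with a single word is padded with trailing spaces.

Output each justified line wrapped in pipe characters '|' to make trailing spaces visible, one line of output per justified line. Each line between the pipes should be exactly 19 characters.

Answer: |two fox plate voice|
|corn  one butterfly|
|I  blue  pencil why|
|soft    bee   glass|
|purple tree        |

Derivation:
Line 1: ['two', 'fox', 'plate', 'voice'] (min_width=19, slack=0)
Line 2: ['corn', 'one', 'butterfly'] (min_width=18, slack=1)
Line 3: ['I', 'blue', 'pencil', 'why'] (min_width=17, slack=2)
Line 4: ['soft', 'bee', 'glass'] (min_width=14, slack=5)
Line 5: ['purple', 'tree'] (min_width=11, slack=8)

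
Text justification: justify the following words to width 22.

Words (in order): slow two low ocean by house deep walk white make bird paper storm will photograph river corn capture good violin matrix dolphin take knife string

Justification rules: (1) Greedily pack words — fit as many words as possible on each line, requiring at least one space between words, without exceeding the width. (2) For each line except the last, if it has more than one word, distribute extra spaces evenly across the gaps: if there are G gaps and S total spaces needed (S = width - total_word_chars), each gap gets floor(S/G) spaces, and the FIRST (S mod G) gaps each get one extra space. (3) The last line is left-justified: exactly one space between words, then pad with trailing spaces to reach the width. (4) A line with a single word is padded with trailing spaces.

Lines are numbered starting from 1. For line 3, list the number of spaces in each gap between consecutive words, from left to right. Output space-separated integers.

Answer: 2 1 1

Derivation:
Line 1: ['slow', 'two', 'low', 'ocean', 'by'] (min_width=21, slack=1)
Line 2: ['house', 'deep', 'walk', 'white'] (min_width=21, slack=1)
Line 3: ['make', 'bird', 'paper', 'storm'] (min_width=21, slack=1)
Line 4: ['will', 'photograph', 'river'] (min_width=21, slack=1)
Line 5: ['corn', 'capture', 'good'] (min_width=17, slack=5)
Line 6: ['violin', 'matrix', 'dolphin'] (min_width=21, slack=1)
Line 7: ['take', 'knife', 'string'] (min_width=17, slack=5)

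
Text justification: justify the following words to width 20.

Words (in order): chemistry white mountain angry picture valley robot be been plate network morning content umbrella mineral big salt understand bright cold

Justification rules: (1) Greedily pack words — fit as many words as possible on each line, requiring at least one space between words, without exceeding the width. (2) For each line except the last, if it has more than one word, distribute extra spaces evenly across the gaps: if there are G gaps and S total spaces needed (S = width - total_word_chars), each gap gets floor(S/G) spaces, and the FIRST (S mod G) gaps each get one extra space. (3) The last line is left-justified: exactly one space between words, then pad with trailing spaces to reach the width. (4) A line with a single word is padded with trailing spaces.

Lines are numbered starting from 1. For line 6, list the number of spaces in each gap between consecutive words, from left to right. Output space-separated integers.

Line 1: ['chemistry', 'white'] (min_width=15, slack=5)
Line 2: ['mountain', 'angry'] (min_width=14, slack=6)
Line 3: ['picture', 'valley', 'robot'] (min_width=20, slack=0)
Line 4: ['be', 'been', 'plate'] (min_width=13, slack=7)
Line 5: ['network', 'morning'] (min_width=15, slack=5)
Line 6: ['content', 'umbrella'] (min_width=16, slack=4)
Line 7: ['mineral', 'big', 'salt'] (min_width=16, slack=4)
Line 8: ['understand', 'bright'] (min_width=17, slack=3)
Line 9: ['cold'] (min_width=4, slack=16)

Answer: 5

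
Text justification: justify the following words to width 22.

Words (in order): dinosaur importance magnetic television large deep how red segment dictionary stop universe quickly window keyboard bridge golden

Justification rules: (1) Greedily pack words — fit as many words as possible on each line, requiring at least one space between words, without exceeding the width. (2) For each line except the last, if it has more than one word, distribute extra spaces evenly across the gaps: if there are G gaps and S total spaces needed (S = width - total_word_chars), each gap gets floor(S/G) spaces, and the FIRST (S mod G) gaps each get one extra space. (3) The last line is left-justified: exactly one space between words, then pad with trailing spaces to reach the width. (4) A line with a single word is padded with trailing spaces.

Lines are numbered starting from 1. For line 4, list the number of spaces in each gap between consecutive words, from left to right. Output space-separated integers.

Line 1: ['dinosaur', 'importance'] (min_width=19, slack=3)
Line 2: ['magnetic', 'television'] (min_width=19, slack=3)
Line 3: ['large', 'deep', 'how', 'red'] (min_width=18, slack=4)
Line 4: ['segment', 'dictionary'] (min_width=18, slack=4)
Line 5: ['stop', 'universe', 'quickly'] (min_width=21, slack=1)
Line 6: ['window', 'keyboard', 'bridge'] (min_width=22, slack=0)
Line 7: ['golden'] (min_width=6, slack=16)

Answer: 5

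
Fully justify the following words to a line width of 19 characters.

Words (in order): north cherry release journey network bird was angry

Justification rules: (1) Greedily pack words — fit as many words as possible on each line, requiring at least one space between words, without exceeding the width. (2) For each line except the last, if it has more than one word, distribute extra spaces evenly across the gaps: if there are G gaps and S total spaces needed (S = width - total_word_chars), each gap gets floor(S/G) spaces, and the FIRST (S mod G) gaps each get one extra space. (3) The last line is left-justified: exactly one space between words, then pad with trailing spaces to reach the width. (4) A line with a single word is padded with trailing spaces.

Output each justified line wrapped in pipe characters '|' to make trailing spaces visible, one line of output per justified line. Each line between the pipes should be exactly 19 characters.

Answer: |north        cherry|
|release     journey|
|network   bird  was|
|angry              |

Derivation:
Line 1: ['north', 'cherry'] (min_width=12, slack=7)
Line 2: ['release', 'journey'] (min_width=15, slack=4)
Line 3: ['network', 'bird', 'was'] (min_width=16, slack=3)
Line 4: ['angry'] (min_width=5, slack=14)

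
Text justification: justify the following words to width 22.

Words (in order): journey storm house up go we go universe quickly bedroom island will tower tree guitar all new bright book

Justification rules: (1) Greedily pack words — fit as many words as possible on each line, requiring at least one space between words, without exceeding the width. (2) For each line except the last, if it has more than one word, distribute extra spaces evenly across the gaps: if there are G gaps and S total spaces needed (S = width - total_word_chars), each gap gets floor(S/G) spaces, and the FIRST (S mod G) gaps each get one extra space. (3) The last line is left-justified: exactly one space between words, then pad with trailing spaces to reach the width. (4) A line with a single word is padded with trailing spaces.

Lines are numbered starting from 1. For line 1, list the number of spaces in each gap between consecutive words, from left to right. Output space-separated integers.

Line 1: ['journey', 'storm', 'house', 'up'] (min_width=22, slack=0)
Line 2: ['go', 'we', 'go', 'universe'] (min_width=17, slack=5)
Line 3: ['quickly', 'bedroom', 'island'] (min_width=22, slack=0)
Line 4: ['will', 'tower', 'tree', 'guitar'] (min_width=22, slack=0)
Line 5: ['all', 'new', 'bright', 'book'] (min_width=19, slack=3)

Answer: 1 1 1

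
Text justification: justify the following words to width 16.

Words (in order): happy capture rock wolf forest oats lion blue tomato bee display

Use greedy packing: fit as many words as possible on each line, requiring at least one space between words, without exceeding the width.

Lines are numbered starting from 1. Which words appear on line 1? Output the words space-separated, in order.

Answer: happy capture

Derivation:
Line 1: ['happy', 'capture'] (min_width=13, slack=3)
Line 2: ['rock', 'wolf', 'forest'] (min_width=16, slack=0)
Line 3: ['oats', 'lion', 'blue'] (min_width=14, slack=2)
Line 4: ['tomato', 'bee'] (min_width=10, slack=6)
Line 5: ['display'] (min_width=7, slack=9)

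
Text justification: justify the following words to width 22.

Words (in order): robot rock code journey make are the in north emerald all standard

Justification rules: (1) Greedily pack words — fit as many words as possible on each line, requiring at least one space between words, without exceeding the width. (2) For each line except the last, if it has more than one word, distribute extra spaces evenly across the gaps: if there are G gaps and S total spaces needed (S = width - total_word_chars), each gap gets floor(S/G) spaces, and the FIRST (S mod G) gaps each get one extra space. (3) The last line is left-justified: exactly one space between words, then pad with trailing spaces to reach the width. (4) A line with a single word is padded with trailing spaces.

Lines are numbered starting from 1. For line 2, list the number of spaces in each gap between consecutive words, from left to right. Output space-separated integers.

Answer: 2 2 1

Derivation:
Line 1: ['robot', 'rock', 'code'] (min_width=15, slack=7)
Line 2: ['journey', 'make', 'are', 'the'] (min_width=20, slack=2)
Line 3: ['in', 'north', 'emerald', 'all'] (min_width=20, slack=2)
Line 4: ['standard'] (min_width=8, slack=14)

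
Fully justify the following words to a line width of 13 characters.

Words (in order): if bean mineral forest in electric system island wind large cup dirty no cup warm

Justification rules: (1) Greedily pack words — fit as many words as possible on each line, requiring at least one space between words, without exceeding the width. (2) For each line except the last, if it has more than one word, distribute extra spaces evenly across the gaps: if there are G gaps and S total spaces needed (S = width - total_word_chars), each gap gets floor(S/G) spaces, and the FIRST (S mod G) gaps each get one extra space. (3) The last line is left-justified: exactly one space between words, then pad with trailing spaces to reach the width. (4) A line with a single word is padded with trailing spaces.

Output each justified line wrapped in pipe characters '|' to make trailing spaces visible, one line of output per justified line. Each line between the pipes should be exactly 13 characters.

Line 1: ['if', 'bean'] (min_width=7, slack=6)
Line 2: ['mineral'] (min_width=7, slack=6)
Line 3: ['forest', 'in'] (min_width=9, slack=4)
Line 4: ['electric'] (min_width=8, slack=5)
Line 5: ['system', 'island'] (min_width=13, slack=0)
Line 6: ['wind', 'large'] (min_width=10, slack=3)
Line 7: ['cup', 'dirty', 'no'] (min_width=12, slack=1)
Line 8: ['cup', 'warm'] (min_width=8, slack=5)

Answer: |if       bean|
|mineral      |
|forest     in|
|electric     |
|system island|
|wind    large|
|cup  dirty no|
|cup warm     |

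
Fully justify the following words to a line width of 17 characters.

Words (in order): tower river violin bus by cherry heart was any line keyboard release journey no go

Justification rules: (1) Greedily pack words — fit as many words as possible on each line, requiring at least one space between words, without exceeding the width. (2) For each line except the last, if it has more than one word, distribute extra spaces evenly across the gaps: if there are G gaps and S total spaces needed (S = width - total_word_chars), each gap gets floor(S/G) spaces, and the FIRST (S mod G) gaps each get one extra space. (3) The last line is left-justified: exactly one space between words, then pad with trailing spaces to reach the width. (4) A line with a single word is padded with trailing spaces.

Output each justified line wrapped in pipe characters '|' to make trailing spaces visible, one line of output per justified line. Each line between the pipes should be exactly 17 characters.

Answer: |tower       river|
|violin   bus   by|
|cherry  heart was|
|any line keyboard|
|release   journey|
|no go            |

Derivation:
Line 1: ['tower', 'river'] (min_width=11, slack=6)
Line 2: ['violin', 'bus', 'by'] (min_width=13, slack=4)
Line 3: ['cherry', 'heart', 'was'] (min_width=16, slack=1)
Line 4: ['any', 'line', 'keyboard'] (min_width=17, slack=0)
Line 5: ['release', 'journey'] (min_width=15, slack=2)
Line 6: ['no', 'go'] (min_width=5, slack=12)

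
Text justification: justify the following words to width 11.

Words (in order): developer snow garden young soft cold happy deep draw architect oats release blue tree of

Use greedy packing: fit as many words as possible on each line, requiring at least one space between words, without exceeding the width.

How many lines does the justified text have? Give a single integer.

Answer: 10

Derivation:
Line 1: ['developer'] (min_width=9, slack=2)
Line 2: ['snow', 'garden'] (min_width=11, slack=0)
Line 3: ['young', 'soft'] (min_width=10, slack=1)
Line 4: ['cold', 'happy'] (min_width=10, slack=1)
Line 5: ['deep', 'draw'] (min_width=9, slack=2)
Line 6: ['architect'] (min_width=9, slack=2)
Line 7: ['oats'] (min_width=4, slack=7)
Line 8: ['release'] (min_width=7, slack=4)
Line 9: ['blue', 'tree'] (min_width=9, slack=2)
Line 10: ['of'] (min_width=2, slack=9)
Total lines: 10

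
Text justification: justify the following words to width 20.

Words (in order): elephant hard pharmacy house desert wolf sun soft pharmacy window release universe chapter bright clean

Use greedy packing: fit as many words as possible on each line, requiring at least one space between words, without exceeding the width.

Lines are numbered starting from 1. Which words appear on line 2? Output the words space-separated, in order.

Line 1: ['elephant', 'hard'] (min_width=13, slack=7)
Line 2: ['pharmacy', 'house'] (min_width=14, slack=6)
Line 3: ['desert', 'wolf', 'sun', 'soft'] (min_width=20, slack=0)
Line 4: ['pharmacy', 'window'] (min_width=15, slack=5)
Line 5: ['release', 'universe'] (min_width=16, slack=4)
Line 6: ['chapter', 'bright', 'clean'] (min_width=20, slack=0)

Answer: pharmacy house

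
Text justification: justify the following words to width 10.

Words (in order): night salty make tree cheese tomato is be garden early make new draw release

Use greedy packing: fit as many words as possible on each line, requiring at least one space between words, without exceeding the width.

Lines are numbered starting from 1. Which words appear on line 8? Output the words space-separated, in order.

Answer: new draw

Derivation:
Line 1: ['night'] (min_width=5, slack=5)
Line 2: ['salty', 'make'] (min_width=10, slack=0)
Line 3: ['tree'] (min_width=4, slack=6)
Line 4: ['cheese'] (min_width=6, slack=4)
Line 5: ['tomato', 'is'] (min_width=9, slack=1)
Line 6: ['be', 'garden'] (min_width=9, slack=1)
Line 7: ['early', 'make'] (min_width=10, slack=0)
Line 8: ['new', 'draw'] (min_width=8, slack=2)
Line 9: ['release'] (min_width=7, slack=3)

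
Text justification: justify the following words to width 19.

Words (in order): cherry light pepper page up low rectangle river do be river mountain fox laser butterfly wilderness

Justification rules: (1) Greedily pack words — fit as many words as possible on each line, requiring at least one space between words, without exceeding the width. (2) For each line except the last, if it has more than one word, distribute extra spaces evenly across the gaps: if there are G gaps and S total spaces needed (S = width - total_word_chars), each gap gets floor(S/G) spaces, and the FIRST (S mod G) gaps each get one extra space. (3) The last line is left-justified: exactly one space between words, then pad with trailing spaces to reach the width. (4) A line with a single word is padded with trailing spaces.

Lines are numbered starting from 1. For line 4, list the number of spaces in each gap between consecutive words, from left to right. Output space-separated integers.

Line 1: ['cherry', 'light', 'pepper'] (min_width=19, slack=0)
Line 2: ['page', 'up', 'low'] (min_width=11, slack=8)
Line 3: ['rectangle', 'river', 'do'] (min_width=18, slack=1)
Line 4: ['be', 'river', 'mountain'] (min_width=17, slack=2)
Line 5: ['fox', 'laser', 'butterfly'] (min_width=19, slack=0)
Line 6: ['wilderness'] (min_width=10, slack=9)

Answer: 2 2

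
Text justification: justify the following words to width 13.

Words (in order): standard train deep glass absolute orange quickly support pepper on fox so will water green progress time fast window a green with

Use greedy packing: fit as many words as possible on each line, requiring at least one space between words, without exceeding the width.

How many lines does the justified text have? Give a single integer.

Answer: 13

Derivation:
Line 1: ['standard'] (min_width=8, slack=5)
Line 2: ['train', 'deep'] (min_width=10, slack=3)
Line 3: ['glass'] (min_width=5, slack=8)
Line 4: ['absolute'] (min_width=8, slack=5)
Line 5: ['orange'] (min_width=6, slack=7)
Line 6: ['quickly'] (min_width=7, slack=6)
Line 7: ['support'] (min_width=7, slack=6)
Line 8: ['pepper', 'on', 'fox'] (min_width=13, slack=0)
Line 9: ['so', 'will', 'water'] (min_width=13, slack=0)
Line 10: ['green'] (min_width=5, slack=8)
Line 11: ['progress', 'time'] (min_width=13, slack=0)
Line 12: ['fast', 'window', 'a'] (min_width=13, slack=0)
Line 13: ['green', 'with'] (min_width=10, slack=3)
Total lines: 13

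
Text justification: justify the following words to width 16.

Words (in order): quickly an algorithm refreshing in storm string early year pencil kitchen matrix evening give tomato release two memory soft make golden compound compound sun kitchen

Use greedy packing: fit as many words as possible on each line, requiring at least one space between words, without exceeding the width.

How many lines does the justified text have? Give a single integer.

Answer: 13

Derivation:
Line 1: ['quickly', 'an'] (min_width=10, slack=6)
Line 2: ['algorithm'] (min_width=9, slack=7)
Line 3: ['refreshing', 'in'] (min_width=13, slack=3)
Line 4: ['storm', 'string'] (min_width=12, slack=4)
Line 5: ['early', 'year'] (min_width=10, slack=6)
Line 6: ['pencil', 'kitchen'] (min_width=14, slack=2)
Line 7: ['matrix', 'evening'] (min_width=14, slack=2)
Line 8: ['give', 'tomato'] (min_width=11, slack=5)
Line 9: ['release', 'two'] (min_width=11, slack=5)
Line 10: ['memory', 'soft', 'make'] (min_width=16, slack=0)
Line 11: ['golden', 'compound'] (min_width=15, slack=1)
Line 12: ['compound', 'sun'] (min_width=12, slack=4)
Line 13: ['kitchen'] (min_width=7, slack=9)
Total lines: 13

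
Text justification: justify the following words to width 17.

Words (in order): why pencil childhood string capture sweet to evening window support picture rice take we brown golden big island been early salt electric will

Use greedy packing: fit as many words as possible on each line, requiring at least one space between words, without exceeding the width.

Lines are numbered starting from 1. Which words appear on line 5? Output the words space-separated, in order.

Line 1: ['why', 'pencil'] (min_width=10, slack=7)
Line 2: ['childhood', 'string'] (min_width=16, slack=1)
Line 3: ['capture', 'sweet', 'to'] (min_width=16, slack=1)
Line 4: ['evening', 'window'] (min_width=14, slack=3)
Line 5: ['support', 'picture'] (min_width=15, slack=2)
Line 6: ['rice', 'take', 'we'] (min_width=12, slack=5)
Line 7: ['brown', 'golden', 'big'] (min_width=16, slack=1)
Line 8: ['island', 'been', 'early'] (min_width=17, slack=0)
Line 9: ['salt', 'electric'] (min_width=13, slack=4)
Line 10: ['will'] (min_width=4, slack=13)

Answer: support picture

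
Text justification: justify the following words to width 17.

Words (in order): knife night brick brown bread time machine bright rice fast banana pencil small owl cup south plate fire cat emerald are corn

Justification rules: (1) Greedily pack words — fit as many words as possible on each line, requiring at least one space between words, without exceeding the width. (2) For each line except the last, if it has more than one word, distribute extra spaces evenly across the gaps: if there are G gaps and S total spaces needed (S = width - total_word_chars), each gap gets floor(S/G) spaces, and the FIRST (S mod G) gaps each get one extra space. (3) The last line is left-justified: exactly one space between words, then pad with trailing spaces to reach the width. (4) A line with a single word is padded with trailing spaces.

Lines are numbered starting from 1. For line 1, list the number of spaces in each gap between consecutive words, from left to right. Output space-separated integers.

Line 1: ['knife', 'night', 'brick'] (min_width=17, slack=0)
Line 2: ['brown', 'bread', 'time'] (min_width=16, slack=1)
Line 3: ['machine', 'bright'] (min_width=14, slack=3)
Line 4: ['rice', 'fast', 'banana'] (min_width=16, slack=1)
Line 5: ['pencil', 'small', 'owl'] (min_width=16, slack=1)
Line 6: ['cup', 'south', 'plate'] (min_width=15, slack=2)
Line 7: ['fire', 'cat', 'emerald'] (min_width=16, slack=1)
Line 8: ['are', 'corn'] (min_width=8, slack=9)

Answer: 1 1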